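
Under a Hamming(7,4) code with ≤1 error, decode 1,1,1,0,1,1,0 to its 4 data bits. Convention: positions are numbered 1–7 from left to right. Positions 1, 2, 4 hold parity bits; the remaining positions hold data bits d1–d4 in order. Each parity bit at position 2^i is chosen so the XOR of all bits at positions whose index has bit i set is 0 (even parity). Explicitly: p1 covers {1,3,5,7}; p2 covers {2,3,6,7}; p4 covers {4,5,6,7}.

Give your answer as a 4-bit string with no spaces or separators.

s1 (pos 1,3,5,7): 1⊕1⊕1⊕0 = 1
s2 (pos 2,3,6,7): 1⊕1⊕1⊕0 = 1
s4 (pos 4,5,6,7): 0⊕1⊕1⊕0 = 0
Syndrome s4…s1 = 011 → error at position 3.
Flip position 3: 1110110 → 1100110
Read data bits from positions 3,5,6,7: 0110

0110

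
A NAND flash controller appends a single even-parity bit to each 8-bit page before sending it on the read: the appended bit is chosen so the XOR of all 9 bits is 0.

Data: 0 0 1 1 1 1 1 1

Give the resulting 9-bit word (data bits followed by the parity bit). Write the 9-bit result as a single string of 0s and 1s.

XOR of the 8 data bits: 0⊕0⊕1⊕1⊕1⊕1⊕1⊕1 = 0
Parity bit = 0 (so all 9 bits XOR to 0).

001111110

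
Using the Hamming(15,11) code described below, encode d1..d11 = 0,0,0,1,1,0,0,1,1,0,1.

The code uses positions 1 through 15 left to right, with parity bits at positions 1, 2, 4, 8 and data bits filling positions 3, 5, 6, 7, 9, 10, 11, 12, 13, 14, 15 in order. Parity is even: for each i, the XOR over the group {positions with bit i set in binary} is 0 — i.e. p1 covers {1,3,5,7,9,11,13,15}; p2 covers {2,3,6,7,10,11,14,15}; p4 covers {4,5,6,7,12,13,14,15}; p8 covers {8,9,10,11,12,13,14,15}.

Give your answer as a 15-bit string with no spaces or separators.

000000101001101

Place data at non-parity positions: p1 p2 0 p4 0 0 1 p8 1 0 0 1 1 0 1
p1 (pos 1,3,5,7,9,11,13,15): XOR of data positions = 0⊕0⊕1⊕1⊕0⊕1⊕1 = 0
p2 (pos 2,3,6,7,10,11,14,15): XOR of data positions = 0⊕0⊕1⊕0⊕0⊕0⊕1 = 0
p4 (pos 4,5,6,7,12,13,14,15): XOR of data positions = 0⊕0⊕1⊕1⊕1⊕0⊕1 = 0
p8 (pos 8,9,10,11,12,13,14,15): XOR of data positions = 1⊕0⊕0⊕1⊕1⊕0⊕1 = 0
Codeword: 000000101001101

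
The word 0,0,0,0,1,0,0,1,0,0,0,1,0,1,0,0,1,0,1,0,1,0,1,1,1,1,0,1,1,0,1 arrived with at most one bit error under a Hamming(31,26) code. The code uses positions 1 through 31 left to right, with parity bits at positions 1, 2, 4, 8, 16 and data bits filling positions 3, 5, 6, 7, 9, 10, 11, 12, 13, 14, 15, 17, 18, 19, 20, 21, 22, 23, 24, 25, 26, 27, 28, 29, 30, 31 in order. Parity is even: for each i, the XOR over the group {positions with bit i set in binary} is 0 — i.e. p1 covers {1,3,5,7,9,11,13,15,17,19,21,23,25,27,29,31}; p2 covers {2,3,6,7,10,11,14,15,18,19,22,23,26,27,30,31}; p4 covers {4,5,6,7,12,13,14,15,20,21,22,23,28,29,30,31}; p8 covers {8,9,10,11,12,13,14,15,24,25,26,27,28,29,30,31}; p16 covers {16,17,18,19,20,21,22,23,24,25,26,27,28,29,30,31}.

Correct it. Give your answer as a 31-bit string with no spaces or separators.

s1 (pos 1,3,5,7,9,11,13,15,17,19,21,23,25,27,29,31): 0⊕0⊕1⊕0⊕0⊕0⊕0⊕0⊕1⊕1⊕1⊕1⊕1⊕0⊕1⊕1 = 0
s2 (pos 2,3,6,7,10,11,14,15,18,19,22,23,26,27,30,31): 0⊕0⊕0⊕0⊕0⊕0⊕1⊕0⊕0⊕1⊕0⊕1⊕1⊕0⊕0⊕1 = 1
s4 (pos 4,5,6,7,12,13,14,15,20,21,22,23,28,29,30,31): 0⊕1⊕0⊕0⊕1⊕0⊕1⊕0⊕0⊕1⊕0⊕1⊕1⊕1⊕0⊕1 = 0
s8 (pos 8,9,10,11,12,13,14,15,24,25,26,27,28,29,30,31): 1⊕0⊕0⊕0⊕1⊕0⊕1⊕0⊕1⊕1⊕1⊕0⊕1⊕1⊕0⊕1 = 1
s16 (pos 16,17,18,19,20,21,22,23,24,25,26,27,28,29,30,31): 0⊕1⊕0⊕1⊕0⊕1⊕0⊕1⊕1⊕1⊕1⊕0⊕1⊕1⊕0⊕1 = 0
Syndrome s16…s1 = 01010 → error at position 10.
Flip position 10: 0000100100010100101010111101101 → 0000100101010100101010111101101

0000100101010100101010111101101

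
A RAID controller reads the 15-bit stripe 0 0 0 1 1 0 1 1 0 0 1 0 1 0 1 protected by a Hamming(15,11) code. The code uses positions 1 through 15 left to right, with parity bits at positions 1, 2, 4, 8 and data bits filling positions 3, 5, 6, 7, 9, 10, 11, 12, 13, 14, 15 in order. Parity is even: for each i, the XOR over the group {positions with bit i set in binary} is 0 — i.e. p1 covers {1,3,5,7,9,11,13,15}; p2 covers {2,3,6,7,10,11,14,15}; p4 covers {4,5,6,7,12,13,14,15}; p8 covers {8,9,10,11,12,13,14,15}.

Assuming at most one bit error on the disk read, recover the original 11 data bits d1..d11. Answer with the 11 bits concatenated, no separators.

s1 (pos 1,3,5,7,9,11,13,15): 0⊕0⊕1⊕1⊕0⊕1⊕1⊕1 = 1
s2 (pos 2,3,6,7,10,11,14,15): 0⊕0⊕0⊕1⊕0⊕1⊕0⊕1 = 1
s4 (pos 4,5,6,7,12,13,14,15): 1⊕1⊕0⊕1⊕0⊕1⊕0⊕1 = 1
s8 (pos 8,9,10,11,12,13,14,15): 1⊕0⊕0⊕1⊕0⊕1⊕0⊕1 = 0
Syndrome s8…s1 = 0111 → error at position 7.
Flip position 7: 000110110010101 → 000110010010101
Read data bits from positions 3,5,6,7,9,10,11,12,13,14,15: 01000010101

01000010101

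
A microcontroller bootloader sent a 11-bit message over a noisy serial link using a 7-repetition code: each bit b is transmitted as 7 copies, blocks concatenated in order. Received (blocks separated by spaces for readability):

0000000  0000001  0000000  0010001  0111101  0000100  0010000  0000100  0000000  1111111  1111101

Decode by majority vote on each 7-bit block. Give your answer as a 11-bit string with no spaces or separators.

00001000011

Block 1 (0000000): 0 ones → 0
Block 2 (0000001): 1 one → 0
Block 3 (0000000): 0 ones → 0
Block 4 (0010001): 2 ones → 0
Block 5 (0111101): 5 ones → 1
Block 6 (0000100): 1 one → 0
Block 7 (0010000): 1 one → 0
Block 8 (0000100): 1 one → 0
Block 9 (0000000): 0 ones → 0
Block 10 (1111111): 7 ones → 1
Block 11 (1111101): 6 ones → 1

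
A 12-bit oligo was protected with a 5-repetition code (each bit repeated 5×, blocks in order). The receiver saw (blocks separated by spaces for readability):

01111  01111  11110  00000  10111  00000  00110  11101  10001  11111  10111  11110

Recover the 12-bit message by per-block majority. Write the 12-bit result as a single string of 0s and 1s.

111010010111

Block 1 (01111): 4 ones → 1
Block 2 (01111): 4 ones → 1
Block 3 (11110): 4 ones → 1
Block 4 (00000): 0 ones → 0
Block 5 (10111): 4 ones → 1
Block 6 (00000): 0 ones → 0
Block 7 (00110): 2 ones → 0
Block 8 (11101): 4 ones → 1
Block 9 (10001): 2 ones → 0
Block 10 (11111): 5 ones → 1
Block 11 (10111): 4 ones → 1
Block 12 (11110): 4 ones → 1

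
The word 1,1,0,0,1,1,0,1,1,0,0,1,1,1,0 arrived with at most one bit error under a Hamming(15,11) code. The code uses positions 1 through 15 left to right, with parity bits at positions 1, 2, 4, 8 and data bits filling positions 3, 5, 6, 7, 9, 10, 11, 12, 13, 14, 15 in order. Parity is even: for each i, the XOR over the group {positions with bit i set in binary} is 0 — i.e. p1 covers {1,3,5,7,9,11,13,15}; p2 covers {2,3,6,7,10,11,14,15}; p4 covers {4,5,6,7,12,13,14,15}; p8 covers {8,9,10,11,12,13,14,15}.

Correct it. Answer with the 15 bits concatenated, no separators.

s1 (pos 1,3,5,7,9,11,13,15): 1⊕0⊕1⊕0⊕1⊕0⊕1⊕0 = 0
s2 (pos 2,3,6,7,10,11,14,15): 1⊕0⊕1⊕0⊕0⊕0⊕1⊕0 = 1
s4 (pos 4,5,6,7,12,13,14,15): 0⊕1⊕1⊕0⊕1⊕1⊕1⊕0 = 1
s8 (pos 8,9,10,11,12,13,14,15): 1⊕1⊕0⊕0⊕1⊕1⊕1⊕0 = 1
Syndrome s8…s1 = 1110 → error at position 14.
Flip position 14: 110011011001110 → 110011011001100

110011011001100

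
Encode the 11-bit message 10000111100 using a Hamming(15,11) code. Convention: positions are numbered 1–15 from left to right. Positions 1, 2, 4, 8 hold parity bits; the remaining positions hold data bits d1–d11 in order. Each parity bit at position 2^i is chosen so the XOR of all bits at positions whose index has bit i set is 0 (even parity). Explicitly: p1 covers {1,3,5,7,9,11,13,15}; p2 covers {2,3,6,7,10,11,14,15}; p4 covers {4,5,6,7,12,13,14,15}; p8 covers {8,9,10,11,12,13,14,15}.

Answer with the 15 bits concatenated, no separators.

Place data at non-parity positions: p1 p2 1 p4 0 0 0 p8 0 1 1 1 1 0 0
p1 (pos 1,3,5,7,9,11,13,15): XOR of data positions = 1⊕0⊕0⊕0⊕1⊕1⊕0 = 1
p2 (pos 2,3,6,7,10,11,14,15): XOR of data positions = 1⊕0⊕0⊕1⊕1⊕0⊕0 = 1
p4 (pos 4,5,6,7,12,13,14,15): XOR of data positions = 0⊕0⊕0⊕1⊕1⊕0⊕0 = 0
p8 (pos 8,9,10,11,12,13,14,15): XOR of data positions = 0⊕1⊕1⊕1⊕1⊕0⊕0 = 0
Codeword: 111000000111100

111000000111100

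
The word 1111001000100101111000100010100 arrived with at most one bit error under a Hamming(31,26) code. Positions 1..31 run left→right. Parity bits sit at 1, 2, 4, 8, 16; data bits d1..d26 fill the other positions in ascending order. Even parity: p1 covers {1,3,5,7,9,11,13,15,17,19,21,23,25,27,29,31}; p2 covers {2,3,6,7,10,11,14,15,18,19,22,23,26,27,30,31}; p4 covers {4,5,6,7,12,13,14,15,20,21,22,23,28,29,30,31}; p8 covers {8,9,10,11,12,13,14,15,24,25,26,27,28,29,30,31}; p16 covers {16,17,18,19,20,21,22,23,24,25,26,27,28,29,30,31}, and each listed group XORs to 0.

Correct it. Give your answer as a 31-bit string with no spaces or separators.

1111001000100101111000000010100

s1 (pos 1,3,5,7,9,11,13,15,17,19,21,23,25,27,29,31): 1⊕1⊕0⊕1⊕0⊕1⊕0⊕0⊕1⊕1⊕0⊕1⊕0⊕1⊕1⊕0 = 1
s2 (pos 2,3,6,7,10,11,14,15,18,19,22,23,26,27,30,31): 1⊕1⊕0⊕1⊕0⊕1⊕1⊕0⊕1⊕1⊕0⊕1⊕0⊕1⊕0⊕0 = 1
s4 (pos 4,5,6,7,12,13,14,15,20,21,22,23,28,29,30,31): 1⊕0⊕0⊕1⊕0⊕0⊕1⊕0⊕0⊕0⊕0⊕1⊕0⊕1⊕0⊕0 = 1
s8 (pos 8,9,10,11,12,13,14,15,24,25,26,27,28,29,30,31): 0⊕0⊕0⊕1⊕0⊕0⊕1⊕0⊕0⊕0⊕0⊕1⊕0⊕1⊕0⊕0 = 0
s16 (pos 16,17,18,19,20,21,22,23,24,25,26,27,28,29,30,31): 1⊕1⊕1⊕1⊕0⊕0⊕0⊕1⊕0⊕0⊕0⊕1⊕0⊕1⊕0⊕0 = 1
Syndrome s16…s1 = 10111 → error at position 23.
Flip position 23: 1111001000100101111000100010100 → 1111001000100101111000000010100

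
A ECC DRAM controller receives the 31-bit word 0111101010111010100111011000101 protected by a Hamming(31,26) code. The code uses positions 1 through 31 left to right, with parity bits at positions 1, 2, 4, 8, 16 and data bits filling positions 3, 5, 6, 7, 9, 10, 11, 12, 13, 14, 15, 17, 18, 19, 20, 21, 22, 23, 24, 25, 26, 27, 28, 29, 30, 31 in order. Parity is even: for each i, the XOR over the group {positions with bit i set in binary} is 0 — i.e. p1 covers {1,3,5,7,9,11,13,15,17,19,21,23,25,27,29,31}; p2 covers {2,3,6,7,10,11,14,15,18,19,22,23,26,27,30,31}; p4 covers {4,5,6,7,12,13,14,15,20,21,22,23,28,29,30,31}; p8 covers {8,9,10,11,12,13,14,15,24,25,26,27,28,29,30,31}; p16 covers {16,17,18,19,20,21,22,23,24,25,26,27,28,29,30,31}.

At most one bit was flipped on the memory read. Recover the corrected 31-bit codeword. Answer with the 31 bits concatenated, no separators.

0111101010111110100111011000101

s1 (pos 1,3,5,7,9,11,13,15,17,19,21,23,25,27,29,31): 0⊕1⊕1⊕1⊕1⊕1⊕1⊕1⊕1⊕0⊕1⊕0⊕1⊕0⊕1⊕1 = 0
s2 (pos 2,3,6,7,10,11,14,15,18,19,22,23,26,27,30,31): 1⊕1⊕0⊕1⊕0⊕1⊕0⊕1⊕0⊕0⊕1⊕0⊕0⊕0⊕0⊕1 = 1
s4 (pos 4,5,6,7,12,13,14,15,20,21,22,23,28,29,30,31): 1⊕1⊕0⊕1⊕1⊕1⊕0⊕1⊕1⊕1⊕1⊕0⊕0⊕1⊕0⊕1 = 1
s8 (pos 8,9,10,11,12,13,14,15,24,25,26,27,28,29,30,31): 0⊕1⊕0⊕1⊕1⊕1⊕0⊕1⊕1⊕1⊕0⊕0⊕0⊕1⊕0⊕1 = 1
s16 (pos 16,17,18,19,20,21,22,23,24,25,26,27,28,29,30,31): 0⊕1⊕0⊕0⊕1⊕1⊕1⊕0⊕1⊕1⊕0⊕0⊕0⊕1⊕0⊕1 = 0
Syndrome s16…s1 = 01110 → error at position 14.
Flip position 14: 0111101010111010100111011000101 → 0111101010111110100111011000101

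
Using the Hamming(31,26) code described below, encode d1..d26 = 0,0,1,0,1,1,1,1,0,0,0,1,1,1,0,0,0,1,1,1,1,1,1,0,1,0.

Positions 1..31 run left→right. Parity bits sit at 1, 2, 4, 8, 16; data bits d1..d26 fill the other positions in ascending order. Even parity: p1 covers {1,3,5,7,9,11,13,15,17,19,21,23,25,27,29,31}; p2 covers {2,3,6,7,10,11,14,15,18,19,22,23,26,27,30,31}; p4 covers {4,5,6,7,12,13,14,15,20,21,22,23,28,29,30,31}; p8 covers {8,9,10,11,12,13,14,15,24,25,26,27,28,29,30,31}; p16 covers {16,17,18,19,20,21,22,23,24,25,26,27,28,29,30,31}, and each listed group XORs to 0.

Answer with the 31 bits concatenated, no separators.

Place data at non-parity positions: p1 p2 0 p4 0 1 0 p8 1 1 1 1 0 0 0 p16 1 1 1 0 0 0 1 1 1 1 1 1 0 1 0
p1 (pos 1,3,5,7,9,11,13,15,17,19,21,23,25,27,29,31): XOR of data positions = 0⊕0⊕0⊕1⊕1⊕0⊕0⊕1⊕1⊕0⊕1⊕1⊕1⊕0⊕0 = 1
p2 (pos 2,3,6,7,10,11,14,15,18,19,22,23,26,27,30,31): XOR of data positions = 0⊕1⊕0⊕1⊕1⊕0⊕0⊕1⊕1⊕0⊕1⊕1⊕1⊕1⊕0 = 1
p4 (pos 4,5,6,7,12,13,14,15,20,21,22,23,28,29,30,31): XOR of data positions = 0⊕1⊕0⊕1⊕0⊕0⊕0⊕0⊕0⊕0⊕1⊕1⊕0⊕1⊕0 = 1
p8 (pos 8,9,10,11,12,13,14,15,24,25,26,27,28,29,30,31): XOR of data positions = 1⊕1⊕1⊕1⊕0⊕0⊕0⊕1⊕1⊕1⊕1⊕1⊕0⊕1⊕0 = 0
p16 (pos 16,17,18,19,20,21,22,23,24,25,26,27,28,29,30,31): XOR of data positions = 1⊕1⊕1⊕0⊕0⊕0⊕1⊕1⊕1⊕1⊕1⊕1⊕0⊕1⊕0 = 0
Codeword: 1101010011110000111000111111010

1101010011110000111000111111010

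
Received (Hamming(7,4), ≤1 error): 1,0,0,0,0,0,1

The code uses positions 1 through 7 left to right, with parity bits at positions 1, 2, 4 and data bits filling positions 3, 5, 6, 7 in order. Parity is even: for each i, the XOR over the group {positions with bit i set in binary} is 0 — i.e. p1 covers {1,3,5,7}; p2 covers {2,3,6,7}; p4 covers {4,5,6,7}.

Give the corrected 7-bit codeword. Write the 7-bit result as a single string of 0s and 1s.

1000011

s1 (pos 1,3,5,7): 1⊕0⊕0⊕1 = 0
s2 (pos 2,3,6,7): 0⊕0⊕0⊕1 = 1
s4 (pos 4,5,6,7): 0⊕0⊕0⊕1 = 1
Syndrome s4…s1 = 110 → error at position 6.
Flip position 6: 1000001 → 1000011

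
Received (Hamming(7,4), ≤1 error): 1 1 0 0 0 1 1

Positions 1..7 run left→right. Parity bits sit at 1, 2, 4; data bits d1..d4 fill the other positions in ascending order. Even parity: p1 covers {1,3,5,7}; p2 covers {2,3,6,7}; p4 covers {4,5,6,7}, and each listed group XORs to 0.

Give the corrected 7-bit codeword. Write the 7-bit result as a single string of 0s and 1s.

1000011

s1 (pos 1,3,5,7): 1⊕0⊕0⊕1 = 0
s2 (pos 2,3,6,7): 1⊕0⊕1⊕1 = 1
s4 (pos 4,5,6,7): 0⊕0⊕1⊕1 = 0
Syndrome s4…s1 = 010 → error at position 2.
Flip position 2: 1100011 → 1000011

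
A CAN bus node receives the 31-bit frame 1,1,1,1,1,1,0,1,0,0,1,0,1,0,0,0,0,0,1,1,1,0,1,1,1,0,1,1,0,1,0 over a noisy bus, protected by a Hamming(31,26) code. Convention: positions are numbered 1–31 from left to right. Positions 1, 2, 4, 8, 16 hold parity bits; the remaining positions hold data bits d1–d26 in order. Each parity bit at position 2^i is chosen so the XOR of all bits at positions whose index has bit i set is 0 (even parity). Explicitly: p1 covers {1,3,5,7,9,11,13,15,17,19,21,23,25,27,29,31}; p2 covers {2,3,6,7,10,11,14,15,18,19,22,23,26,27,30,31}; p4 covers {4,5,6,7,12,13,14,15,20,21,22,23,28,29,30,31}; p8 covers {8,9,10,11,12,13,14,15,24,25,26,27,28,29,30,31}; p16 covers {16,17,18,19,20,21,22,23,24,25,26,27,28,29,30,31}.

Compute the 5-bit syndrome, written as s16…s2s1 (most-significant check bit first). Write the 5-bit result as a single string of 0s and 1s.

s1 (pos 1,3,5,7,9,11,13,15,17,19,21,23,25,27,29,31): 1⊕1⊕1⊕0⊕0⊕1⊕1⊕0⊕0⊕1⊕1⊕1⊕1⊕1⊕0⊕0 = 0
s2 (pos 2,3,6,7,10,11,14,15,18,19,22,23,26,27,30,31): 1⊕1⊕1⊕0⊕0⊕1⊕0⊕0⊕0⊕1⊕0⊕1⊕0⊕1⊕1⊕0 = 0
s4 (pos 4,5,6,7,12,13,14,15,20,21,22,23,28,29,30,31): 1⊕1⊕1⊕0⊕0⊕1⊕0⊕0⊕1⊕1⊕0⊕1⊕1⊕0⊕1⊕0 = 1
s8 (pos 8,9,10,11,12,13,14,15,24,25,26,27,28,29,30,31): 1⊕0⊕0⊕1⊕0⊕1⊕0⊕0⊕1⊕1⊕0⊕1⊕1⊕0⊕1⊕0 = 0
s16 (pos 16,17,18,19,20,21,22,23,24,25,26,27,28,29,30,31): 0⊕0⊕0⊕1⊕1⊕1⊕0⊕1⊕1⊕1⊕0⊕1⊕1⊕0⊕1⊕0 = 1
Syndrome s16…s1 = 10100 → error at position 20.

10100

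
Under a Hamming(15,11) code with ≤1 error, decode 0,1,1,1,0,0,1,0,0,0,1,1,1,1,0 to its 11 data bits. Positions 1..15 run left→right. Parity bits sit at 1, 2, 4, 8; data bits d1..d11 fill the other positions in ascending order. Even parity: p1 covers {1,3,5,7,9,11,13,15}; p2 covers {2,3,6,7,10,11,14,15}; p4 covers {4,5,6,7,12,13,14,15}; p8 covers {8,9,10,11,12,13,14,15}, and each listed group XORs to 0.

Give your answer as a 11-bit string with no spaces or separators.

10110011110

s1 (pos 1,3,5,7,9,11,13,15): 0⊕1⊕0⊕1⊕0⊕1⊕1⊕0 = 0
s2 (pos 2,3,6,7,10,11,14,15): 1⊕1⊕0⊕1⊕0⊕1⊕1⊕0 = 1
s4 (pos 4,5,6,7,12,13,14,15): 1⊕0⊕0⊕1⊕1⊕1⊕1⊕0 = 1
s8 (pos 8,9,10,11,12,13,14,15): 0⊕0⊕0⊕1⊕1⊕1⊕1⊕0 = 0
Syndrome s8…s1 = 0110 → error at position 6.
Flip position 6: 011100100011110 → 011101100011110
Read data bits from positions 3,5,6,7,9,10,11,12,13,14,15: 10110011110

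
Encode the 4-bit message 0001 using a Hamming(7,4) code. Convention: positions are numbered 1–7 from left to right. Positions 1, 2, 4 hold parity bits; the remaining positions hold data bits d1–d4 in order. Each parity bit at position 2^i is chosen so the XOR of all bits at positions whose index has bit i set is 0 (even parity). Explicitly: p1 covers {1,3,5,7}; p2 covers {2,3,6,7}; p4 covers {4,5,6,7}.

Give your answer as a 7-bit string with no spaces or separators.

Place data at non-parity positions: p1 p2 0 p4 0 0 1
p1 (pos 1,3,5,7): XOR of data positions = 0⊕0⊕1 = 1
p2 (pos 2,3,6,7): XOR of data positions = 0⊕0⊕1 = 1
p4 (pos 4,5,6,7): XOR of data positions = 0⊕0⊕1 = 1
Codeword: 1101001

1101001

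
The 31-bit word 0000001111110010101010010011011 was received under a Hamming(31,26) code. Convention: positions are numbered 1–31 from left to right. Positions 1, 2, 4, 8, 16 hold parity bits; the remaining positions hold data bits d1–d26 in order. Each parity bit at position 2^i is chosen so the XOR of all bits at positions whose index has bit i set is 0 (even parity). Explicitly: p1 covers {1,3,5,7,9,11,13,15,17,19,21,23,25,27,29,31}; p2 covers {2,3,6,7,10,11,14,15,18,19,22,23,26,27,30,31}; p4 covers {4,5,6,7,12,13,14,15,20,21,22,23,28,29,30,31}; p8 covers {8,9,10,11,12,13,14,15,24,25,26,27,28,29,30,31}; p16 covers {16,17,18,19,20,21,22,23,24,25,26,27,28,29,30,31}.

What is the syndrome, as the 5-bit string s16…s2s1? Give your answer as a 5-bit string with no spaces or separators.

s1 (pos 1,3,5,7,9,11,13,15,17,19,21,23,25,27,29,31): 0⊕0⊕0⊕1⊕1⊕1⊕0⊕1⊕1⊕1⊕1⊕0⊕0⊕1⊕0⊕1 = 1
s2 (pos 2,3,6,7,10,11,14,15,18,19,22,23,26,27,30,31): 0⊕0⊕0⊕1⊕1⊕1⊕0⊕1⊕0⊕1⊕0⊕0⊕0⊕1⊕1⊕1 = 0
s4 (pos 4,5,6,7,12,13,14,15,20,21,22,23,28,29,30,31): 0⊕0⊕0⊕1⊕1⊕0⊕0⊕1⊕0⊕1⊕0⊕0⊕1⊕0⊕1⊕1 = 1
s8 (pos 8,9,10,11,12,13,14,15,24,25,26,27,28,29,30,31): 1⊕1⊕1⊕1⊕1⊕0⊕0⊕1⊕1⊕0⊕0⊕1⊕1⊕0⊕1⊕1 = 1
s16 (pos 16,17,18,19,20,21,22,23,24,25,26,27,28,29,30,31): 0⊕1⊕0⊕1⊕0⊕1⊕0⊕0⊕1⊕0⊕0⊕1⊕1⊕0⊕1⊕1 = 0
Syndrome s16…s1 = 01101 → error at position 13.

01101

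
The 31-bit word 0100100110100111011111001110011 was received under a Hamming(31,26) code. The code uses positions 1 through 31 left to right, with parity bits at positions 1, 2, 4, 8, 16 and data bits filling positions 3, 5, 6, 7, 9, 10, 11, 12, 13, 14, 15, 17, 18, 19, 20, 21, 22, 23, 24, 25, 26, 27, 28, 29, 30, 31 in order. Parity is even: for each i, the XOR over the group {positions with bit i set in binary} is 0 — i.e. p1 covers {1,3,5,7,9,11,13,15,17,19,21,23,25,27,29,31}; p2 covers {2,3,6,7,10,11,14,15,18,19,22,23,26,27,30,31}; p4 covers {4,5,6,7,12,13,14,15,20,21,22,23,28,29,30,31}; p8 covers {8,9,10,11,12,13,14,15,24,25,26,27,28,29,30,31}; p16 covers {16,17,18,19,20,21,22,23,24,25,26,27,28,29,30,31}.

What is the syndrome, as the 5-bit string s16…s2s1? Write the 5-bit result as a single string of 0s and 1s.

10011

s1 (pos 1,3,5,7,9,11,13,15,17,19,21,23,25,27,29,31): 0⊕0⊕1⊕0⊕1⊕1⊕0⊕1⊕0⊕1⊕1⊕0⊕1⊕1⊕0⊕1 = 1
s2 (pos 2,3,6,7,10,11,14,15,18,19,22,23,26,27,30,31): 1⊕0⊕0⊕0⊕0⊕1⊕1⊕1⊕1⊕1⊕1⊕0⊕1⊕1⊕1⊕1 = 1
s4 (pos 4,5,6,7,12,13,14,15,20,21,22,23,28,29,30,31): 0⊕1⊕0⊕0⊕0⊕0⊕1⊕1⊕1⊕1⊕1⊕0⊕0⊕0⊕1⊕1 = 0
s8 (pos 8,9,10,11,12,13,14,15,24,25,26,27,28,29,30,31): 1⊕1⊕0⊕1⊕0⊕0⊕1⊕1⊕0⊕1⊕1⊕1⊕0⊕0⊕1⊕1 = 0
s16 (pos 16,17,18,19,20,21,22,23,24,25,26,27,28,29,30,31): 1⊕0⊕1⊕1⊕1⊕1⊕1⊕0⊕0⊕1⊕1⊕1⊕0⊕0⊕1⊕1 = 1
Syndrome s16…s1 = 10011 → error at position 19.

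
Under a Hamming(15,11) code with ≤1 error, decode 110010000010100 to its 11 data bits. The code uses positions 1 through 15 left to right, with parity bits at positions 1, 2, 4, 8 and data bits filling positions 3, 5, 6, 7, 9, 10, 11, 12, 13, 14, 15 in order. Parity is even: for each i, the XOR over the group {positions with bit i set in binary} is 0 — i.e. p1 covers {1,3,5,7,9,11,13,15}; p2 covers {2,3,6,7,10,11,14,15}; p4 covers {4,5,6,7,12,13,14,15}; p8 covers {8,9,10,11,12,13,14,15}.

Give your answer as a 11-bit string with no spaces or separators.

01000010100

s1 (pos 1,3,5,7,9,11,13,15): 1⊕0⊕1⊕0⊕0⊕1⊕1⊕0 = 0
s2 (pos 2,3,6,7,10,11,14,15): 1⊕0⊕0⊕0⊕0⊕1⊕0⊕0 = 0
s4 (pos 4,5,6,7,12,13,14,15): 0⊕1⊕0⊕0⊕0⊕1⊕0⊕0 = 0
s8 (pos 8,9,10,11,12,13,14,15): 0⊕0⊕0⊕1⊕0⊕1⊕0⊕0 = 0
Syndrome s8…s1 = 0000 → no error.
Read data bits from positions 3,5,6,7,9,10,11,12,13,14,15: 01000010100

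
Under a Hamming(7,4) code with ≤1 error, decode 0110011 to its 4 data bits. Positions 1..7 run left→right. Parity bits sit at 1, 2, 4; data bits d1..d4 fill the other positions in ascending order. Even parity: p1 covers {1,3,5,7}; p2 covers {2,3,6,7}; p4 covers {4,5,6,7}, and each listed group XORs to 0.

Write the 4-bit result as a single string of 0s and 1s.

s1 (pos 1,3,5,7): 0⊕1⊕0⊕1 = 0
s2 (pos 2,3,6,7): 1⊕1⊕1⊕1 = 0
s4 (pos 4,5,6,7): 0⊕0⊕1⊕1 = 0
Syndrome s4…s1 = 000 → no error.
Read data bits from positions 3,5,6,7: 1011

1011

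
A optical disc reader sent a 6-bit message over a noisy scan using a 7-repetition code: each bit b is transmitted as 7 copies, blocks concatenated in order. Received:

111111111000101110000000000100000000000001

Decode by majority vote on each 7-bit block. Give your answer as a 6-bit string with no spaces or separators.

Block 1 (1111111): 7 ones → 1
Block 2 (1100010): 3 ones → 0
Block 3 (1110000): 3 ones → 0
Block 4 (0000001): 1 one → 0
Block 5 (0000000): 0 ones → 0
Block 6 (0000001): 1 one → 0

100000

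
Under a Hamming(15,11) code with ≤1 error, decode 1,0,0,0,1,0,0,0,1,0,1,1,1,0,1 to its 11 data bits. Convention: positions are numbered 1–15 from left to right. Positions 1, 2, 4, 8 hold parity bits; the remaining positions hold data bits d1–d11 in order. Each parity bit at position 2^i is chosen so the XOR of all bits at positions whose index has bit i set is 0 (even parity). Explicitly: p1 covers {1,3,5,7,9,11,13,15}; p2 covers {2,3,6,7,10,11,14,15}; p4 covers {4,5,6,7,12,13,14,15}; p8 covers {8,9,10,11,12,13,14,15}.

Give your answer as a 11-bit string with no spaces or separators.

01001011101

s1 (pos 1,3,5,7,9,11,13,15): 1⊕0⊕1⊕0⊕1⊕1⊕1⊕1 = 0
s2 (pos 2,3,6,7,10,11,14,15): 0⊕0⊕0⊕0⊕0⊕1⊕0⊕1 = 0
s4 (pos 4,5,6,7,12,13,14,15): 0⊕1⊕0⊕0⊕1⊕1⊕0⊕1 = 0
s8 (pos 8,9,10,11,12,13,14,15): 0⊕1⊕0⊕1⊕1⊕1⊕0⊕1 = 1
Syndrome s8…s1 = 1000 → error at position 8.
Flip position 8: 100010001011101 → 100010011011101
Read data bits from positions 3,5,6,7,9,10,11,12,13,14,15: 01001011101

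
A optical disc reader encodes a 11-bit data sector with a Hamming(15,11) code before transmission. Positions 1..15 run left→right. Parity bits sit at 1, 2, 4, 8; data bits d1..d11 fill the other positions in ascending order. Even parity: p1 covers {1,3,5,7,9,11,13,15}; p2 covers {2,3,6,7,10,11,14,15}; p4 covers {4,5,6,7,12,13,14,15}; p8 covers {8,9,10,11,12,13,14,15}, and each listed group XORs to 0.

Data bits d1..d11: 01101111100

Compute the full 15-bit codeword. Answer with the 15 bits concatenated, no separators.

010011011111100

Place data at non-parity positions: p1 p2 0 p4 1 1 0 p8 1 1 1 1 1 0 0
p1 (pos 1,3,5,7,9,11,13,15): XOR of data positions = 0⊕1⊕0⊕1⊕1⊕1⊕0 = 0
p2 (pos 2,3,6,7,10,11,14,15): XOR of data positions = 0⊕1⊕0⊕1⊕1⊕0⊕0 = 1
p4 (pos 4,5,6,7,12,13,14,15): XOR of data positions = 1⊕1⊕0⊕1⊕1⊕0⊕0 = 0
p8 (pos 8,9,10,11,12,13,14,15): XOR of data positions = 1⊕1⊕1⊕1⊕1⊕0⊕0 = 1
Codeword: 010011011111100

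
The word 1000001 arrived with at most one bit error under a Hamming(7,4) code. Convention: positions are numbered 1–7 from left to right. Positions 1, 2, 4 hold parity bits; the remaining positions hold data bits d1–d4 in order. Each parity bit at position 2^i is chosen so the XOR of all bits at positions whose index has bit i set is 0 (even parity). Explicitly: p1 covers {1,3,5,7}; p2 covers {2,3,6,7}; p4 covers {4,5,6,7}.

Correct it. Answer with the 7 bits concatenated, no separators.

s1 (pos 1,3,5,7): 1⊕0⊕0⊕1 = 0
s2 (pos 2,3,6,7): 0⊕0⊕0⊕1 = 1
s4 (pos 4,5,6,7): 0⊕0⊕0⊕1 = 1
Syndrome s4…s1 = 110 → error at position 6.
Flip position 6: 1000001 → 1000011

1000011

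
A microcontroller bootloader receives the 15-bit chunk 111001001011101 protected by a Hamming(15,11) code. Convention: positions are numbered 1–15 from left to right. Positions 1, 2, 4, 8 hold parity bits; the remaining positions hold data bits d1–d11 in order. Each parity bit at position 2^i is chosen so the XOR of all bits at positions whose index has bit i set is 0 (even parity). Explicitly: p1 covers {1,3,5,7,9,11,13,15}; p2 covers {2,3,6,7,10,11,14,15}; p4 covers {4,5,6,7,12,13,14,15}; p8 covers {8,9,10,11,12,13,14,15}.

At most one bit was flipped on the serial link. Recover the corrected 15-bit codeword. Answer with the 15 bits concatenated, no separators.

111001001111101

s1 (pos 1,3,5,7,9,11,13,15): 1⊕1⊕0⊕0⊕1⊕1⊕1⊕1 = 0
s2 (pos 2,3,6,7,10,11,14,15): 1⊕1⊕1⊕0⊕0⊕1⊕0⊕1 = 1
s4 (pos 4,5,6,7,12,13,14,15): 0⊕0⊕1⊕0⊕1⊕1⊕0⊕1 = 0
s8 (pos 8,9,10,11,12,13,14,15): 0⊕1⊕0⊕1⊕1⊕1⊕0⊕1 = 1
Syndrome s8…s1 = 1010 → error at position 10.
Flip position 10: 111001001011101 → 111001001111101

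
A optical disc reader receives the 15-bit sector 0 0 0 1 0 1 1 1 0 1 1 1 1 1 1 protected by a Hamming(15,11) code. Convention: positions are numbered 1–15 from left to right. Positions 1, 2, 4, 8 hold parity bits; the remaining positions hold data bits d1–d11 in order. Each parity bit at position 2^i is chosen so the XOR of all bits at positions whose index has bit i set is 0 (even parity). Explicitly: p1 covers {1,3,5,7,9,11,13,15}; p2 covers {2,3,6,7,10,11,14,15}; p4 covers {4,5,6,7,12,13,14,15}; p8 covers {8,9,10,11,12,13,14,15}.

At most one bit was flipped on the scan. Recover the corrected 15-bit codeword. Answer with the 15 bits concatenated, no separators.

000101110110111

s1 (pos 1,3,5,7,9,11,13,15): 0⊕0⊕0⊕1⊕0⊕1⊕1⊕1 = 0
s2 (pos 2,3,6,7,10,11,14,15): 0⊕0⊕1⊕1⊕1⊕1⊕1⊕1 = 0
s4 (pos 4,5,6,7,12,13,14,15): 1⊕0⊕1⊕1⊕1⊕1⊕1⊕1 = 1
s8 (pos 8,9,10,11,12,13,14,15): 1⊕0⊕1⊕1⊕1⊕1⊕1⊕1 = 1
Syndrome s8…s1 = 1100 → error at position 12.
Flip position 12: 000101110111111 → 000101110110111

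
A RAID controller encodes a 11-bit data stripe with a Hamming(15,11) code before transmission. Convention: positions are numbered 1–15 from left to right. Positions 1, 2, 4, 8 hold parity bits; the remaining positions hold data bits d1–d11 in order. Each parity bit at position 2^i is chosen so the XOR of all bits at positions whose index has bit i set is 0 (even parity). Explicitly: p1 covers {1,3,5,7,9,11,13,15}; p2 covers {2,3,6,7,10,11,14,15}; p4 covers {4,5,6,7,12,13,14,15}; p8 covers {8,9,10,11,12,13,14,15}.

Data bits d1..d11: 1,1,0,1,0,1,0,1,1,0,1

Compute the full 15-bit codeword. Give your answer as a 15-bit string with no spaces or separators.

101110100101101

Place data at non-parity positions: p1 p2 1 p4 1 0 1 p8 0 1 0 1 1 0 1
p1 (pos 1,3,5,7,9,11,13,15): XOR of data positions = 1⊕1⊕1⊕0⊕0⊕1⊕1 = 1
p2 (pos 2,3,6,7,10,11,14,15): XOR of data positions = 1⊕0⊕1⊕1⊕0⊕0⊕1 = 0
p4 (pos 4,5,6,7,12,13,14,15): XOR of data positions = 1⊕0⊕1⊕1⊕1⊕0⊕1 = 1
p8 (pos 8,9,10,11,12,13,14,15): XOR of data positions = 0⊕1⊕0⊕1⊕1⊕0⊕1 = 0
Codeword: 101110100101101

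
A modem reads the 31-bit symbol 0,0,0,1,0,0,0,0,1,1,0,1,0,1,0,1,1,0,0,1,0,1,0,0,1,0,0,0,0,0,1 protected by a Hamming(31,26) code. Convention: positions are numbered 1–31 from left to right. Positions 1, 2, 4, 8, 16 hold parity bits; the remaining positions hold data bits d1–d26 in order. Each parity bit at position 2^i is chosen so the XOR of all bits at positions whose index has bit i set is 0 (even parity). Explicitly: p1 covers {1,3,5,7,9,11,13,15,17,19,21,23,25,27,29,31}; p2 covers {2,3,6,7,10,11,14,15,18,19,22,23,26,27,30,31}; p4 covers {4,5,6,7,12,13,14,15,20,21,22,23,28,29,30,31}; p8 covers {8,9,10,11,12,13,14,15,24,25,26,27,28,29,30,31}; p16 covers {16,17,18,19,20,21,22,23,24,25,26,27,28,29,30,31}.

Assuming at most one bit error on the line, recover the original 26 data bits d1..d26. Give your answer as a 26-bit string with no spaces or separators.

s1 (pos 1,3,5,7,9,11,13,15,17,19,21,23,25,27,29,31): 0⊕0⊕0⊕0⊕1⊕0⊕0⊕0⊕1⊕0⊕0⊕0⊕1⊕0⊕0⊕1 = 0
s2 (pos 2,3,6,7,10,11,14,15,18,19,22,23,26,27,30,31): 0⊕0⊕0⊕0⊕1⊕0⊕1⊕0⊕0⊕0⊕1⊕0⊕0⊕0⊕0⊕1 = 0
s4 (pos 4,5,6,7,12,13,14,15,20,21,22,23,28,29,30,31): 1⊕0⊕0⊕0⊕1⊕0⊕1⊕0⊕1⊕0⊕1⊕0⊕0⊕0⊕0⊕1 = 0
s8 (pos 8,9,10,11,12,13,14,15,24,25,26,27,28,29,30,31): 0⊕1⊕1⊕0⊕1⊕0⊕1⊕0⊕0⊕1⊕0⊕0⊕0⊕0⊕0⊕1 = 0
s16 (pos 16,17,18,19,20,21,22,23,24,25,26,27,28,29,30,31): 1⊕1⊕0⊕0⊕1⊕0⊕1⊕0⊕0⊕1⊕0⊕0⊕0⊕0⊕0⊕1 = 0
Syndrome s16…s1 = 00000 → no error.
Read data bits from positions 3,5,6,7,9,10,11,12,13,14,15,17,18,19,20,21,22,23,24,25,26,27,28,29,30,31: 00001101010100101001000001

00001101010100101001000001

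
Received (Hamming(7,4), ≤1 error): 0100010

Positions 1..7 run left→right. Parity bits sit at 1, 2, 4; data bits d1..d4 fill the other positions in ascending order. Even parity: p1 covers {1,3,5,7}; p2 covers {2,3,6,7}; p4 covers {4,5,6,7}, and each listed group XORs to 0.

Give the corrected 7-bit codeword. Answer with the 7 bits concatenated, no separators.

s1 (pos 1,3,5,7): 0⊕0⊕0⊕0 = 0
s2 (pos 2,3,6,7): 1⊕0⊕1⊕0 = 0
s4 (pos 4,5,6,7): 0⊕0⊕1⊕0 = 1
Syndrome s4…s1 = 100 → error at position 4.
Flip position 4: 0100010 → 0101010

0101010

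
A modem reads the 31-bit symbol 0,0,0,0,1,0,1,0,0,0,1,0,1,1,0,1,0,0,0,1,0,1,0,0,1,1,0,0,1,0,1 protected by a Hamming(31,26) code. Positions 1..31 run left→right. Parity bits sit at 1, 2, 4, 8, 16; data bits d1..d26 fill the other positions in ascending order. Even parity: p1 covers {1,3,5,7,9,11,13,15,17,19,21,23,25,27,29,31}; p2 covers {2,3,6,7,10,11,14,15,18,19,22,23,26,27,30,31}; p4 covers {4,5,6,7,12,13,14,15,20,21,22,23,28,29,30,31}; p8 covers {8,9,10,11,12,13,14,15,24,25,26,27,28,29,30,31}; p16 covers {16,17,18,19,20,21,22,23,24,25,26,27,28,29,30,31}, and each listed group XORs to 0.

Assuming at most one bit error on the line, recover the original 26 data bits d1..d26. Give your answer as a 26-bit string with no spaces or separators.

01010010110000101000100101

s1 (pos 1,3,5,7,9,11,13,15,17,19,21,23,25,27,29,31): 0⊕0⊕1⊕1⊕0⊕1⊕1⊕0⊕0⊕0⊕0⊕0⊕1⊕0⊕1⊕1 = 1
s2 (pos 2,3,6,7,10,11,14,15,18,19,22,23,26,27,30,31): 0⊕0⊕0⊕1⊕0⊕1⊕1⊕0⊕0⊕0⊕1⊕0⊕1⊕0⊕0⊕1 = 0
s4 (pos 4,5,6,7,12,13,14,15,20,21,22,23,28,29,30,31): 0⊕1⊕0⊕1⊕0⊕1⊕1⊕0⊕1⊕0⊕1⊕0⊕0⊕1⊕0⊕1 = 0
s8 (pos 8,9,10,11,12,13,14,15,24,25,26,27,28,29,30,31): 0⊕0⊕0⊕1⊕0⊕1⊕1⊕0⊕0⊕1⊕1⊕0⊕0⊕1⊕0⊕1 = 1
s16 (pos 16,17,18,19,20,21,22,23,24,25,26,27,28,29,30,31): 1⊕0⊕0⊕0⊕1⊕0⊕1⊕0⊕0⊕1⊕1⊕0⊕0⊕1⊕0⊕1 = 1
Syndrome s16…s1 = 11001 → error at position 25.
Flip position 25: 0000101000101101000101001100101 → 0000101000101101000101000100101
Read data bits from positions 3,5,6,7,9,10,11,12,13,14,15,17,18,19,20,21,22,23,24,25,26,27,28,29,30,31: 01010010110000101000100101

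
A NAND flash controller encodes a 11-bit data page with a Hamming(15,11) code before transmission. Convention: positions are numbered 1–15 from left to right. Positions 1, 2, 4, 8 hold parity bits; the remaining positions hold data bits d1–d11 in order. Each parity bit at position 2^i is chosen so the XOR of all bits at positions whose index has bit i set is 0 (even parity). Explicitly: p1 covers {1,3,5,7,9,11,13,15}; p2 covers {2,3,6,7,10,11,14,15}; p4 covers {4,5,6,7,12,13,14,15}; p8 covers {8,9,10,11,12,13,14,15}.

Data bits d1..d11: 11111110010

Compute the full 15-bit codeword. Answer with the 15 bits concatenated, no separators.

Place data at non-parity positions: p1 p2 1 p4 1 1 1 p8 1 1 1 0 0 1 0
p1 (pos 1,3,5,7,9,11,13,15): XOR of data positions = 1⊕1⊕1⊕1⊕1⊕0⊕0 = 1
p2 (pos 2,3,6,7,10,11,14,15): XOR of data positions = 1⊕1⊕1⊕1⊕1⊕1⊕0 = 0
p4 (pos 4,5,6,7,12,13,14,15): XOR of data positions = 1⊕1⊕1⊕0⊕0⊕1⊕0 = 0
p8 (pos 8,9,10,11,12,13,14,15): XOR of data positions = 1⊕1⊕1⊕0⊕0⊕1⊕0 = 0
Codeword: 101011101110010

101011101110010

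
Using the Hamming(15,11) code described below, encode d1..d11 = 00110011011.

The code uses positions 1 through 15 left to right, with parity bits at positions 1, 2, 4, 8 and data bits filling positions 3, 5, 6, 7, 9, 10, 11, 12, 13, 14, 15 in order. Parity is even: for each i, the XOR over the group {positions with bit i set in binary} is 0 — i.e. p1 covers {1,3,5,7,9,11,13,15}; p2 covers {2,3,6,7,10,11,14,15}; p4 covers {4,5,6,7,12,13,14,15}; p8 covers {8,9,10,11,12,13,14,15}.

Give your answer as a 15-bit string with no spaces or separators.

Place data at non-parity positions: p1 p2 0 p4 0 1 1 p8 0 0 1 1 0 1 1
p1 (pos 1,3,5,7,9,11,13,15): XOR of data positions = 0⊕0⊕1⊕0⊕1⊕0⊕1 = 1
p2 (pos 2,3,6,7,10,11,14,15): XOR of data positions = 0⊕1⊕1⊕0⊕1⊕1⊕1 = 1
p4 (pos 4,5,6,7,12,13,14,15): XOR of data positions = 0⊕1⊕1⊕1⊕0⊕1⊕1 = 1
p8 (pos 8,9,10,11,12,13,14,15): XOR of data positions = 0⊕0⊕1⊕1⊕0⊕1⊕1 = 0
Codeword: 110101100011011

110101100011011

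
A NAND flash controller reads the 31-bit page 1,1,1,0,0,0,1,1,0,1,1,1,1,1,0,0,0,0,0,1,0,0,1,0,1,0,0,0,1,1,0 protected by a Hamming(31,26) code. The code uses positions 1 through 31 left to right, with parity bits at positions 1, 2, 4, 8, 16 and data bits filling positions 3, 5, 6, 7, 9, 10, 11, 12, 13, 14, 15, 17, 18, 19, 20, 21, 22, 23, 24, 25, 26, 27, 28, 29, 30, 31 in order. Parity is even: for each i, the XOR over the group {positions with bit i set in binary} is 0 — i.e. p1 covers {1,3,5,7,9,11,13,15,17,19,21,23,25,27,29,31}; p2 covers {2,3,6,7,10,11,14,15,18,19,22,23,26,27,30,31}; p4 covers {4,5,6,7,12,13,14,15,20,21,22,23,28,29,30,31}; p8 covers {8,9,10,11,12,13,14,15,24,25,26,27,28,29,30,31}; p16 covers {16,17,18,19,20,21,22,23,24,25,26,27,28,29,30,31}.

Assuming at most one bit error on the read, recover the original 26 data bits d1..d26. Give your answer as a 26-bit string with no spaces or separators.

10010111110000100111000110

s1 (pos 1,3,5,7,9,11,13,15,17,19,21,23,25,27,29,31): 1⊕1⊕0⊕1⊕0⊕1⊕1⊕0⊕0⊕0⊕0⊕1⊕1⊕0⊕1⊕0 = 0
s2 (pos 2,3,6,7,10,11,14,15,18,19,22,23,26,27,30,31): 1⊕1⊕0⊕1⊕1⊕1⊕1⊕0⊕0⊕0⊕0⊕1⊕0⊕0⊕1⊕0 = 0
s4 (pos 4,5,6,7,12,13,14,15,20,21,22,23,28,29,30,31): 0⊕0⊕0⊕1⊕1⊕1⊕1⊕0⊕1⊕0⊕0⊕1⊕0⊕1⊕1⊕0 = 0
s8 (pos 8,9,10,11,12,13,14,15,24,25,26,27,28,29,30,31): 1⊕0⊕1⊕1⊕1⊕1⊕1⊕0⊕0⊕1⊕0⊕0⊕0⊕1⊕1⊕0 = 1
s16 (pos 16,17,18,19,20,21,22,23,24,25,26,27,28,29,30,31): 0⊕0⊕0⊕0⊕1⊕0⊕0⊕1⊕0⊕1⊕0⊕0⊕0⊕1⊕1⊕0 = 1
Syndrome s16…s1 = 11000 → error at position 24.
Flip position 24: 1110001101111100000100101000110 → 1110001101111100000100111000110
Read data bits from positions 3,5,6,7,9,10,11,12,13,14,15,17,18,19,20,21,22,23,24,25,26,27,28,29,30,31: 10010111110000100111000110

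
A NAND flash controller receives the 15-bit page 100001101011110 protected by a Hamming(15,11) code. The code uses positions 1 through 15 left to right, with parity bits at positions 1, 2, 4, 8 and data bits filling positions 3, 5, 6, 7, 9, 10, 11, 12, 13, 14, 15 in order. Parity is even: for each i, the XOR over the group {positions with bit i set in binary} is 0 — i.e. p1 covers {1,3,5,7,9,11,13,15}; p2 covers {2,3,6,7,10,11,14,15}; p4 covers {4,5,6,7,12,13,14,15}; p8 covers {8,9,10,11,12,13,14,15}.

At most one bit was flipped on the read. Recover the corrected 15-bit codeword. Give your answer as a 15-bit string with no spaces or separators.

100001101011010

s1 (pos 1,3,5,7,9,11,13,15): 1⊕0⊕0⊕1⊕1⊕1⊕1⊕0 = 1
s2 (pos 2,3,6,7,10,11,14,15): 0⊕0⊕1⊕1⊕0⊕1⊕1⊕0 = 0
s4 (pos 4,5,6,7,12,13,14,15): 0⊕0⊕1⊕1⊕1⊕1⊕1⊕0 = 1
s8 (pos 8,9,10,11,12,13,14,15): 0⊕1⊕0⊕1⊕1⊕1⊕1⊕0 = 1
Syndrome s8…s1 = 1101 → error at position 13.
Flip position 13: 100001101011110 → 100001101011010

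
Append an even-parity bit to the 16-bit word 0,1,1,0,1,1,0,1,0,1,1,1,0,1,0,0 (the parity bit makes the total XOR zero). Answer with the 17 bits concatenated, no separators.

XOR of the 16 data bits: 0⊕1⊕1⊕0⊕1⊕1⊕0⊕1⊕0⊕1⊕1⊕1⊕0⊕1⊕0⊕0 = 1
Parity bit = 1 (so all 17 bits XOR to 0).

01101101011101001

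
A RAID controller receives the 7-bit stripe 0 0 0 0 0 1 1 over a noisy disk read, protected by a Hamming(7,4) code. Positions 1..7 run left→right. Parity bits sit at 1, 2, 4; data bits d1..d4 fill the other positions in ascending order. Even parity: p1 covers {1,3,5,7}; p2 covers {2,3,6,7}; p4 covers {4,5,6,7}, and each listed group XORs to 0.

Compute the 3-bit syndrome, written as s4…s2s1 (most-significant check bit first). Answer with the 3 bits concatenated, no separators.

s1 (pos 1,3,5,7): 0⊕0⊕0⊕1 = 1
s2 (pos 2,3,6,7): 0⊕0⊕1⊕1 = 0
s4 (pos 4,5,6,7): 0⊕0⊕1⊕1 = 0
Syndrome s4…s1 = 001 → error at position 1.

001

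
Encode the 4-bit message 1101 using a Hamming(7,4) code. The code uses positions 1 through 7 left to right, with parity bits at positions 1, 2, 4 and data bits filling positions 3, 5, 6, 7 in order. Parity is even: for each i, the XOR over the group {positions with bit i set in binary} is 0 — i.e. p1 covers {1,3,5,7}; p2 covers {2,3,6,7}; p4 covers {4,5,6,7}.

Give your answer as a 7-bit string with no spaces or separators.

1010101

Place data at non-parity positions: p1 p2 1 p4 1 0 1
p1 (pos 1,3,5,7): XOR of data positions = 1⊕1⊕1 = 1
p2 (pos 2,3,6,7): XOR of data positions = 1⊕0⊕1 = 0
p4 (pos 4,5,6,7): XOR of data positions = 1⊕0⊕1 = 0
Codeword: 1010101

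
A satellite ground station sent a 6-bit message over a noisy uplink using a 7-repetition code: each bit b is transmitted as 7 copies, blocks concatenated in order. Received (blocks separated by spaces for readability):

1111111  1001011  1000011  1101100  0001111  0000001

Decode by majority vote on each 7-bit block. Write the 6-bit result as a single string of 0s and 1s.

Block 1 (1111111): 7 ones → 1
Block 2 (1001011): 4 ones → 1
Block 3 (1000011): 3 ones → 0
Block 4 (1101100): 4 ones → 1
Block 5 (0001111): 4 ones → 1
Block 6 (0000001): 1 one → 0

110110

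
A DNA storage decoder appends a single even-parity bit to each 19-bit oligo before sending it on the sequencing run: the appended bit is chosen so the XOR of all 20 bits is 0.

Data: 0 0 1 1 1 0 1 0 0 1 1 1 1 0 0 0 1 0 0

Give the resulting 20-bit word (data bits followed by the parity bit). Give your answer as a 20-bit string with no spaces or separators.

00111010011110001001

XOR of the 19 data bits: 0⊕0⊕1⊕1⊕1⊕0⊕1⊕0⊕0⊕1⊕1⊕1⊕1⊕0⊕0⊕0⊕1⊕0⊕0 = 1
Parity bit = 1 (so all 20 bits XOR to 0).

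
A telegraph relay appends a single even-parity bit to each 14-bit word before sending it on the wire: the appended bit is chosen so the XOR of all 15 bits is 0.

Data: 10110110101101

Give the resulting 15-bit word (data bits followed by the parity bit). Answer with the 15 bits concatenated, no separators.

XOR of the 14 data bits: 1⊕0⊕1⊕1⊕0⊕1⊕1⊕0⊕1⊕0⊕1⊕1⊕0⊕1 = 1
Parity bit = 1 (so all 15 bits XOR to 0).

101101101011011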